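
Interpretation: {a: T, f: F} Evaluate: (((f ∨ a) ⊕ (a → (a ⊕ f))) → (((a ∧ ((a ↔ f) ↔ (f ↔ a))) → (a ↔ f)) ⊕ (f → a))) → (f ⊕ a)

T

f ∨ a = F ∨ T = T
a ⊕ f = T ⊕ F = T
a → (a ⊕ f) = T → T = T
(f ∨ a) ⊕ (a → (a ⊕ f)) = T ⊕ T = F
a ↔ f = T ↔ F = F
f ↔ a = F ↔ T = F
(a ↔ f) ↔ (f ↔ a) = F ↔ F = T
a ∧ ((a ↔ f) ↔ (f ↔ a)) = T ∧ T = T
a ↔ f = T ↔ F = F
(a ∧ ((a ↔ f) ↔ (f ↔ a))) → (a ↔ f) = T → F = F
f → a = F → T = T
((a ∧ ((a ↔ f) ↔ (f ↔ a))) → (a ↔ f)) ⊕ (f → a) = F ⊕ T = T
((f ∨ a) ⊕ (a → (a ⊕ f))) → (((a ∧ ((a ↔ f) ↔ (f ↔ a))) → (a ↔ f)) ⊕ (f → a)) = F → T = T
f ⊕ a = F ⊕ T = T
(((f ∨ a) ⊕ (a → (a ⊕ f))) → (((a ∧ ((a ↔ f) ↔ (f ↔ a))) → (a ↔ f)) ⊕ (f → a))) → (f ⊕ a) = T → T = T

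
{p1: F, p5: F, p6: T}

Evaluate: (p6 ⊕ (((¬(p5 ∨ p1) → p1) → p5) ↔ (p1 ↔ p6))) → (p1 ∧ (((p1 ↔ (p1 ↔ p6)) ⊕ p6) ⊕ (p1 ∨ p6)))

F

p5 ∨ p1 = F ∨ F = F
¬(p5 ∨ p1) = ¬F = T
¬(p5 ∨ p1) → p1 = T → F = F
(¬(p5 ∨ p1) → p1) → p5 = F → F = T
p1 ↔ p6 = F ↔ T = F
((¬(p5 ∨ p1) → p1) → p5) ↔ (p1 ↔ p6) = T ↔ F = F
p6 ⊕ (((¬(p5 ∨ p1) → p1) → p5) ↔ (p1 ↔ p6)) = T ⊕ F = T
p1 ↔ p6 = F ↔ T = F
p1 ↔ (p1 ↔ p6) = F ↔ F = T
(p1 ↔ (p1 ↔ p6)) ⊕ p6 = T ⊕ T = F
p1 ∨ p6 = F ∨ T = T
((p1 ↔ (p1 ↔ p6)) ⊕ p6) ⊕ (p1 ∨ p6) = F ⊕ T = T
p1 ∧ (((p1 ↔ (p1 ↔ p6)) ⊕ p6) ⊕ (p1 ∨ p6)) = F ∧ T = F
(p6 ⊕ (((¬(p5 ∨ p1) → p1) → p5) ↔ (p1 ↔ p6))) → (p1 ∧ (((p1 ↔ (p1 ↔ p6)) ⊕ p6) ⊕ (p1 ∨ p6))) = T → F = F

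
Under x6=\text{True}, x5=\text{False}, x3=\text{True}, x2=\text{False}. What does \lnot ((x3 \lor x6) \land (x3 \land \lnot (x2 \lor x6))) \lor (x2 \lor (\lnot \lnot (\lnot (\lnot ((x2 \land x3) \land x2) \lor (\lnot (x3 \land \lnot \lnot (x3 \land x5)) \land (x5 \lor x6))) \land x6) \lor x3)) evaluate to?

\text{True}

Substituting x6=\text{True}, x5=\text{False}, x3=\text{True}, x2=\text{False}:
x3 \lor x6 = \text{True} \lor \text{True} = \text{True}
x2 \lor x6 = \text{False} \lor \text{True} = \text{True}
\lnot (x2 \lor x6) = \lnot \text{True} = \text{False}
x3 \land \lnot (x2 \lor x6) = \text{True} \land \text{False} = \text{False}
(x3 \lor x6) \land (x3 \land \lnot (x2 \lor x6)) = \text{True} \land \text{False} = \text{False}
\lnot ((x3 \lor x6) \land (x3 \land \lnot (x2 \lor x6))) = \lnot \text{False} = \text{True}
x2 \land x3 = \text{False} \land \text{True} = \text{False}
(x2 \land x3) \land x2 = \text{False} \land \text{False} = \text{False}
\lnot ((x2 \land x3) \land x2) = \lnot \text{False} = \text{True}
x3 \land x5 = \text{True} \land \text{False} = \text{False}
\lnot (x3 \land x5) = \lnot \text{False} = \text{True}
\lnot \lnot (x3 \land x5) = \lnot \text{True} = \text{False}
x3 \land \lnot \lnot (x3 \land x5) = \text{True} \land \text{False} = \text{False}
\lnot (x3 \land \lnot \lnot (x3 \land x5)) = \lnot \text{False} = \text{True}
x5 \lor x6 = \text{False} \lor \text{True} = \text{True}
\lnot (x3 \land \lnot \lnot (x3 \land x5)) \land (x5 \lor x6) = \text{True} \land \text{True} = \text{True}
\lnot ((x2 \land x3) \land x2) \lor (\lnot (x3 \land \lnot \lnot (x3 \land x5)) \land (x5 \lor x6)) = \text{True} \lor \text{True} = \text{True}
\lnot (\lnot ((x2 \land x3) \land x2) \lor (\lnot (x3 \land \lnot \lnot (x3 \land x5)) \land (x5 \lor x6))) = \lnot \text{True} = \text{False}
\lnot (\lnot ((x2 \land x3) \land x2) \lor (\lnot (x3 \land \lnot \lnot (x3 \land x5)) \land (x5 \lor x6))) \land x6 = \text{False} \land \text{True} = \text{False}
\lnot (\lnot (\lnot ((x2 \land x3) \land x2) \lor (\lnot (x3 \land \lnot \lnot (x3 \land x5)) \land (x5 \lor x6))) \land x6) = \lnot \text{False} = \text{True}
\lnot \lnot (\lnot (\lnot ((x2 \land x3) \land x2) \lor (\lnot (x3 \land \lnot \lnot (x3 \land x5)) \land (x5 \lor x6))) \land x6) = \lnot \text{True} = \text{False}
\lnot \lnot (\lnot (\lnot ((x2 \land x3) \land x2) \lor (\lnot (x3 \land \lnot \lnot (x3 \land x5)) \land (x5 \lor x6))) \land x6) \lor x3 = \text{False} \lor \text{True} = \text{True}
x2 \lor (\lnot \lnot (\lnot (\lnot ((x2 \land x3) \land x2) \lor (\lnot (x3 \land \lnot \lnot (x3 \land x5)) \land (x5 \lor x6))) \land x6) \lor x3) = \text{False} \lor \text{True} = \text{True}
\lnot ((x3 \lor x6) \land (x3 \land \lnot (x2 \lor x6))) \lor (x2 \lor (\lnot \lnot (\lnot (\lnot ((x2 \land x3) \land x2) \lor (\lnot (x3 \land \lnot \lnot (x3 \land x5)) \land (x5 \lor x6))) \land x6) \lor x3)) = \text{True} \lor \text{True} = \text{True}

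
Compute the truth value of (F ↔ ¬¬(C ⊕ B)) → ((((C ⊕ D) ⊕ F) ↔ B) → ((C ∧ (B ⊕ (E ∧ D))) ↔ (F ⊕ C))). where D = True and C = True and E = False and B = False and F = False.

C ⊕ B = True ⊕ False = True
¬(C ⊕ B) = ¬True = False
¬¬(C ⊕ B) = ¬False = True
F ↔ ¬¬(C ⊕ B) = False ↔ True = False
C ⊕ D = True ⊕ True = False
(C ⊕ D) ⊕ F = False ⊕ False = False
((C ⊕ D) ⊕ F) ↔ B = False ↔ False = True
E ∧ D = False ∧ True = False
B ⊕ (E ∧ D) = False ⊕ False = False
C ∧ (B ⊕ (E ∧ D)) = True ∧ False = False
F ⊕ C = False ⊕ True = True
(C ∧ (B ⊕ (E ∧ D))) ↔ (F ⊕ C) = False ↔ True = False
(((C ⊕ D) ⊕ F) ↔ B) → ((C ∧ (B ⊕ (E ∧ D))) ↔ (F ⊕ C)) = True → False = False
(F ↔ ¬¬(C ⊕ B)) → ((((C ⊕ D) ⊕ F) ↔ B) → ((C ∧ (B ⊕ (E ∧ D))) ↔ (F ⊕ C))) = False → False = True

True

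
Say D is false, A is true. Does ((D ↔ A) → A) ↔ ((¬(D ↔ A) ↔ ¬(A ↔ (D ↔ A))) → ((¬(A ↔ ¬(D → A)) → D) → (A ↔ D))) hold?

T

Substituting D=F, A=T:
D ↔ A = F ↔ T = F
(D ↔ A) → A = F → T = T
D ↔ A = F ↔ T = F
¬(D ↔ A) = ¬F = T
D ↔ A = F ↔ T = F
A ↔ (D ↔ A) = T ↔ F = F
¬(A ↔ (D ↔ A)) = ¬F = T
¬(D ↔ A) ↔ ¬(A ↔ (D ↔ A)) = T ↔ T = T
D → A = F → T = T
¬(D → A) = ¬T = F
A ↔ ¬(D → A) = T ↔ F = F
¬(A ↔ ¬(D → A)) = ¬F = T
¬(A ↔ ¬(D → A)) → D = T → F = F
A ↔ D = T ↔ F = F
(¬(A ↔ ¬(D → A)) → D) → (A ↔ D) = F → F = T
(¬(D ↔ A) ↔ ¬(A ↔ (D ↔ A))) → ((¬(A ↔ ¬(D → A)) → D) → (A ↔ D)) = T → T = T
((D ↔ A) → A) ↔ ((¬(D ↔ A) ↔ ¬(A ↔ (D ↔ A))) → ((¬(A ↔ ¬(D → A)) → D) → (A ↔ D))) = T ↔ T = T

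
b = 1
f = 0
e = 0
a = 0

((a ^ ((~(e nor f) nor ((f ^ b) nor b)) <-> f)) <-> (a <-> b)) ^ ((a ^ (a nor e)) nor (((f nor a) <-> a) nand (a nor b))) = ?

1

e nor f = 0 nor 0 = 1
~(e nor f) = ~1 = 0
f ^ b = 0 ^ 1 = 1
(f ^ b) nor b = 1 nor 1 = 0
~(e nor f) nor ((f ^ b) nor b) = 0 nor 0 = 1
(~(e nor f) nor ((f ^ b) nor b)) <-> f = 1 <-> 0 = 0
a ^ ((~(e nor f) nor ((f ^ b) nor b)) <-> f) = 0 ^ 0 = 0
a <-> b = 0 <-> 1 = 0
(a ^ ((~(e nor f) nor ((f ^ b) nor b)) <-> f)) <-> (a <-> b) = 0 <-> 0 = 1
a nor e = 0 nor 0 = 1
a ^ (a nor e) = 0 ^ 1 = 1
f nor a = 0 nor 0 = 1
(f nor a) <-> a = 1 <-> 0 = 0
a nor b = 0 nor 1 = 0
((f nor a) <-> a) nand (a nor b) = 0 nand 0 = 1
(a ^ (a nor e)) nor (((f nor a) <-> a) nand (a nor b)) = 1 nor 1 = 0
((a ^ ((~(e nor f) nor ((f ^ b) nor b)) <-> f)) <-> (a <-> b)) ^ ((a ^ (a nor e)) nor (((f nor a) <-> a) nand (a nor b))) = 1 ^ 0 = 1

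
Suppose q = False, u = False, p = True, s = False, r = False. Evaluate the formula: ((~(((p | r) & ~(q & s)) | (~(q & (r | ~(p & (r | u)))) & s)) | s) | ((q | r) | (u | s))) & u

False

Substituting q=False, u=False, p=True, s=False, r=False:
p | r = True | False = True
q & s = False & False = False
~(q & s) = ~False = True
(p | r) & ~(q & s) = True & True = True
r | u = False | False = False
p & (r | u) = True & False = False
~(p & (r | u)) = ~False = True
r | ~(p & (r | u)) = False | True = True
q & (r | ~(p & (r | u))) = False & True = False
~(q & (r | ~(p & (r | u)))) = ~False = True
~(q & (r | ~(p & (r | u)))) & s = True & False = False
((p | r) & ~(q & s)) | (~(q & (r | ~(p & (r | u)))) & s) = True | False = True
~(((p | r) & ~(q & s)) | (~(q & (r | ~(p & (r | u)))) & s)) = ~True = False
~(((p | r) & ~(q & s)) | (~(q & (r | ~(p & (r | u)))) & s)) | s = False | False = False
q | r = False | False = False
u | s = False | False = False
(q | r) | (u | s) = False | False = False
(~(((p | r) & ~(q & s)) | (~(q & (r | ~(p & (r | u)))) & s)) | s) | ((q | r) | (u | s)) = False | False = False
((~(((p | r) & ~(q & s)) | (~(q & (r | ~(p & (r | u)))) & s)) | s) | ((q | r) | (u | s))) & u = False & False = False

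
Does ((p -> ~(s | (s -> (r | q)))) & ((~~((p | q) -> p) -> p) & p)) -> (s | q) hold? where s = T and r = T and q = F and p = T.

T

Substituting s=T, r=T, q=F, p=T:
r | q = T | F = T
s -> (r | q) = T -> T = T
s | (s -> (r | q)) = T | T = T
~(s | (s -> (r | q))) = ~T = F
p -> ~(s | (s -> (r | q))) = T -> F = F
p | q = T | F = T
(p | q) -> p = T -> T = T
~((p | q) -> p) = ~T = F
~~((p | q) -> p) = ~F = T
~~((p | q) -> p) -> p = T -> T = T
(~~((p | q) -> p) -> p) & p = T & T = T
(p -> ~(s | (s -> (r | q)))) & ((~~((p | q) -> p) -> p) & p) = F & T = F
s | q = T | F = T
((p -> ~(s | (s -> (r | q)))) & ((~~((p | q) -> p) -> p) & p)) -> (s | q) = F -> T = T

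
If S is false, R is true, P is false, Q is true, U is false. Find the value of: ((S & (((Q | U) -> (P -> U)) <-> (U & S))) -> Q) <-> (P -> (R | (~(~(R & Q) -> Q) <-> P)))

1

Q | U = 1 | 0 = 1
P -> U = 0 -> 0 = 1
(Q | U) -> (P -> U) = 1 -> 1 = 1
U & S = 0 & 0 = 0
((Q | U) -> (P -> U)) <-> (U & S) = 1 <-> 0 = 0
S & (((Q | U) -> (P -> U)) <-> (U & S)) = 0 & 0 = 0
(S & (((Q | U) -> (P -> U)) <-> (U & S))) -> Q = 0 -> 1 = 1
R & Q = 1 & 1 = 1
~(R & Q) = ~1 = 0
~(R & Q) -> Q = 0 -> 1 = 1
~(~(R & Q) -> Q) = ~1 = 0
~(~(R & Q) -> Q) <-> P = 0 <-> 0 = 1
R | (~(~(R & Q) -> Q) <-> P) = 1 | 1 = 1
P -> (R | (~(~(R & Q) -> Q) <-> P)) = 0 -> 1 = 1
((S & (((Q | U) -> (P -> U)) <-> (U & S))) -> Q) <-> (P -> (R | (~(~(R & Q) -> Q) <-> P))) = 1 <-> 1 = 1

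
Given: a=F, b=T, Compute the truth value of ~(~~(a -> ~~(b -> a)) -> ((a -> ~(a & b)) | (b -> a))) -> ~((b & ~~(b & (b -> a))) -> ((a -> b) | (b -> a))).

T

Substituting a=F, b=T:
b -> a = T -> F = F
~(b -> a) = ~F = T
~~(b -> a) = ~T = F
a -> ~~(b -> a) = F -> F = T
~(a -> ~~(b -> a)) = ~T = F
~~(a -> ~~(b -> a)) = ~F = T
a & b = F & T = F
~(a & b) = ~F = T
a -> ~(a & b) = F -> T = T
b -> a = T -> F = F
(a -> ~(a & b)) | (b -> a) = T | F = T
~~(a -> ~~(b -> a)) -> ((a -> ~(a & b)) | (b -> a)) = T -> T = T
~(~~(a -> ~~(b -> a)) -> ((a -> ~(a & b)) | (b -> a))) = ~T = F
b -> a = T -> F = F
b & (b -> a) = T & F = F
~(b & (b -> a)) = ~F = T
~~(b & (b -> a)) = ~T = F
b & ~~(b & (b -> a)) = T & F = F
a -> b = F -> T = T
b -> a = T -> F = F
(a -> b) | (b -> a) = T | F = T
(b & ~~(b & (b -> a))) -> ((a -> b) | (b -> a)) = F -> T = T
~((b & ~~(b & (b -> a))) -> ((a -> b) | (b -> a))) = ~T = F
~(~~(a -> ~~(b -> a)) -> ((a -> ~(a & b)) | (b -> a))) -> ~((b & ~~(b & (b -> a))) -> ((a -> b) | (b -> a))) = F -> F = T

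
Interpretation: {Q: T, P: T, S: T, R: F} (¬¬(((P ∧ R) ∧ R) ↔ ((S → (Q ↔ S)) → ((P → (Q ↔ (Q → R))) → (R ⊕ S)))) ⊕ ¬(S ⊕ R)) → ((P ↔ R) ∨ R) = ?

T

Substituting Q=T, P=T, S=T, R=F:
P ∧ R = T ∧ F = F
(P ∧ R) ∧ R = F ∧ F = F
Q ↔ S = T ↔ T = T
S → (Q ↔ S) = T → T = T
Q → R = T → F = F
Q ↔ (Q → R) = T ↔ F = F
P → (Q ↔ (Q → R)) = T → F = F
R ⊕ S = F ⊕ T = T
(P → (Q ↔ (Q → R))) → (R ⊕ S) = F → T = T
(S → (Q ↔ S)) → ((P → (Q ↔ (Q → R))) → (R ⊕ S)) = T → T = T
((P ∧ R) ∧ R) ↔ ((S → (Q ↔ S)) → ((P → (Q ↔ (Q → R))) → (R ⊕ S))) = F ↔ T = F
¬(((P ∧ R) ∧ R) ↔ ((S → (Q ↔ S)) → ((P → (Q ↔ (Q → R))) → (R ⊕ S)))) = ¬F = T
¬¬(((P ∧ R) ∧ R) ↔ ((S → (Q ↔ S)) → ((P → (Q ↔ (Q → R))) → (R ⊕ S)))) = ¬T = F
S ⊕ R = T ⊕ F = T
¬(S ⊕ R) = ¬T = F
¬¬(((P ∧ R) ∧ R) ↔ ((S → (Q ↔ S)) → ((P → (Q ↔ (Q → R))) → (R ⊕ S)))) ⊕ ¬(S ⊕ R) = F ⊕ F = F
P ↔ R = T ↔ F = F
(P ↔ R) ∨ R = F ∨ F = F
(¬¬(((P ∧ R) ∧ R) ↔ ((S → (Q ↔ S)) → ((P → (Q ↔ (Q → R))) → (R ⊕ S)))) ⊕ ¬(S ⊕ R)) → ((P ↔ R) ∨ R) = F → F = T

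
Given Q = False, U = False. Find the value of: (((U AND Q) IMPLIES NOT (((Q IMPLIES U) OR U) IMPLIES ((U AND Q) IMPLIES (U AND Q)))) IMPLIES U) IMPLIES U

U AND Q = False AND False = False
Q IMPLIES U = False IMPLIES False = True
(Q IMPLIES U) OR U = True OR False = True
U AND Q = False AND False = False
U AND Q = False AND False = False
(U AND Q) IMPLIES (U AND Q) = False IMPLIES False = True
((Q IMPLIES U) OR U) IMPLIES ((U AND Q) IMPLIES (U AND Q)) = True IMPLIES True = True
NOT (((Q IMPLIES U) OR U) IMPLIES ((U AND Q) IMPLIES (U AND Q))) = NOT True = False
(U AND Q) IMPLIES NOT (((Q IMPLIES U) OR U) IMPLIES ((U AND Q) IMPLIES (U AND Q))) = False IMPLIES False = True
((U AND Q) IMPLIES NOT (((Q IMPLIES U) OR U) IMPLIES ((U AND Q) IMPLIES (U AND Q)))) IMPLIES U = True IMPLIES False = False
(((U AND Q) IMPLIES NOT (((Q IMPLIES U) OR U) IMPLIES ((U AND Q) IMPLIES (U AND Q)))) IMPLIES U) IMPLIES U = False IMPLIES False = True

True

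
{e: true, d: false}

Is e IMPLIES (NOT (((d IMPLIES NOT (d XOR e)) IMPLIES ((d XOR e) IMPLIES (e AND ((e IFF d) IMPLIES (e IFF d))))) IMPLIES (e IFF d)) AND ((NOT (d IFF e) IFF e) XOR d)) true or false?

d XOR e = false XOR true = true
NOT (d XOR e) = NOT true = false
d IMPLIES NOT (d XOR e) = false IMPLIES false = true
d XOR e = false XOR true = true
e IFF d = true IFF false = false
e IFF d = true IFF false = false
(e IFF d) IMPLIES (e IFF d) = false IMPLIES false = true
e AND ((e IFF d) IMPLIES (e IFF d)) = true AND true = true
(d XOR e) IMPLIES (e AND ((e IFF d) IMPLIES (e IFF d))) = true IMPLIES true = true
(d IMPLIES NOT (d XOR e)) IMPLIES ((d XOR e) IMPLIES (e AND ((e IFF d) IMPLIES (e IFF d)))) = true IMPLIES true = true
e IFF d = true IFF false = false
((d IMPLIES NOT (d XOR e)) IMPLIES ((d XOR e) IMPLIES (e AND ((e IFF d) IMPLIES (e IFF d))))) IMPLIES (e IFF d) = true IMPLIES false = false
NOT (((d IMPLIES NOT (d XOR e)) IMPLIES ((d XOR e) IMPLIES (e AND ((e IFF d) IMPLIES (e IFF d))))) IMPLIES (e IFF d)) = NOT false = true
d IFF e = false IFF true = false
NOT (d IFF e) = NOT false = true
NOT (d IFF e) IFF e = true IFF true = true
(NOT (d IFF e) IFF e) XOR d = true XOR false = true
NOT (((d IMPLIES NOT (d XOR e)) IMPLIES ((d XOR e) IMPLIES (e AND ((e IFF d) IMPLIES (e IFF d))))) IMPLIES (e IFF d)) AND ((NOT (d IFF e) IFF e) XOR d) = true AND true = true
e IMPLIES (NOT (((d IMPLIES NOT (d XOR e)) IMPLIES ((d XOR e) IMPLIES (e AND ((e IFF d) IMPLIES (e IFF d))))) IMPLIES (e IFF d)) AND ((NOT (d IFF e) IFF e) XOR d)) = true IMPLIES true = true

true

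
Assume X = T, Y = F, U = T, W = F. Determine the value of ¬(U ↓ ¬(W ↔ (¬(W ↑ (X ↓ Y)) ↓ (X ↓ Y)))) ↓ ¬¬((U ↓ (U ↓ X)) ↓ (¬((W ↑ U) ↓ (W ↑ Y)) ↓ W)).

Substituting X=T, Y=F, U=T, W=F:
X ↓ Y = T ↓ F = F
W ↑ (X ↓ Y) = F ↑ F = T
¬(W ↑ (X ↓ Y)) = ¬T = F
X ↓ Y = T ↓ F = F
¬(W ↑ (X ↓ Y)) ↓ (X ↓ Y) = F ↓ F = T
W ↔ (¬(W ↑ (X ↓ Y)) ↓ (X ↓ Y)) = F ↔ T = F
¬(W ↔ (¬(W ↑ (X ↓ Y)) ↓ (X ↓ Y))) = ¬F = T
U ↓ ¬(W ↔ (¬(W ↑ (X ↓ Y)) ↓ (X ↓ Y))) = T ↓ T = F
¬(U ↓ ¬(W ↔ (¬(W ↑ (X ↓ Y)) ↓ (X ↓ Y)))) = ¬F = T
U ↓ X = T ↓ T = F
U ↓ (U ↓ X) = T ↓ F = F
W ↑ U = F ↑ T = T
W ↑ Y = F ↑ F = T
(W ↑ U) ↓ (W ↑ Y) = T ↓ T = F
¬((W ↑ U) ↓ (W ↑ Y)) = ¬F = T
¬((W ↑ U) ↓ (W ↑ Y)) ↓ W = T ↓ F = F
(U ↓ (U ↓ X)) ↓ (¬((W ↑ U) ↓ (W ↑ Y)) ↓ W) = F ↓ F = T
¬((U ↓ (U ↓ X)) ↓ (¬((W ↑ U) ↓ (W ↑ Y)) ↓ W)) = ¬T = F
¬¬((U ↓ (U ↓ X)) ↓ (¬((W ↑ U) ↓ (W ↑ Y)) ↓ W)) = ¬F = T
¬(U ↓ ¬(W ↔ (¬(W ↑ (X ↓ Y)) ↓ (X ↓ Y)))) ↓ ¬¬((U ↓ (U ↓ X)) ↓ (¬((W ↑ U) ↓ (W ↑ Y)) ↓ W)) = T ↓ T = F

F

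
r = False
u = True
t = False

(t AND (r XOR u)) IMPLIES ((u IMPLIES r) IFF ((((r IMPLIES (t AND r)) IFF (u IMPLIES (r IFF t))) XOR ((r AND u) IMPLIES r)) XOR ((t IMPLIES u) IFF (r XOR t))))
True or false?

True

r XOR u = False XOR True = True
t AND (r XOR u) = False AND True = False
u IMPLIES r = True IMPLIES False = False
t AND r = False AND False = False
r IMPLIES (t AND r) = False IMPLIES False = True
r IFF t = False IFF False = True
u IMPLIES (r IFF t) = True IMPLIES True = True
(r IMPLIES (t AND r)) IFF (u IMPLIES (r IFF t)) = True IFF True = True
r AND u = False AND True = False
(r AND u) IMPLIES r = False IMPLIES False = True
((r IMPLIES (t AND r)) IFF (u IMPLIES (r IFF t))) XOR ((r AND u) IMPLIES r) = True XOR True = False
t IMPLIES u = False IMPLIES True = True
r XOR t = False XOR False = False
(t IMPLIES u) IFF (r XOR t) = True IFF False = False
(((r IMPLIES (t AND r)) IFF (u IMPLIES (r IFF t))) XOR ((r AND u) IMPLIES r)) XOR ((t IMPLIES u) IFF (r XOR t)) = False XOR False = False
(u IMPLIES r) IFF ((((r IMPLIES (t AND r)) IFF (u IMPLIES (r IFF t))) XOR ((r AND u) IMPLIES r)) XOR ((t IMPLIES u) IFF (r XOR t))) = False IFF False = True
(t AND (r XOR u)) IMPLIES ((u IMPLIES r) IFF ((((r IMPLIES (t AND r)) IFF (u IMPLIES (r IFF t))) XOR ((r AND u) IMPLIES r)) XOR ((t IMPLIES u) IFF (r XOR t)))) = False IMPLIES True = True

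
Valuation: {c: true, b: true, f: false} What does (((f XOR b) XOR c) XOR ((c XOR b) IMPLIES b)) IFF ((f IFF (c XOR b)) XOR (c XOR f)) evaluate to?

false

f XOR b = false XOR true = true
(f XOR b) XOR c = true XOR true = false
c XOR b = true XOR true = false
(c XOR b) IMPLIES b = false IMPLIES true = true
((f XOR b) XOR c) XOR ((c XOR b) IMPLIES b) = false XOR true = true
c XOR b = true XOR true = false
f IFF (c XOR b) = false IFF false = true
c XOR f = true XOR false = true
(f IFF (c XOR b)) XOR (c XOR f) = true XOR true = false
(((f XOR b) XOR c) XOR ((c XOR b) IMPLIES b)) IFF ((f IFF (c XOR b)) XOR (c XOR f)) = true IFF false = false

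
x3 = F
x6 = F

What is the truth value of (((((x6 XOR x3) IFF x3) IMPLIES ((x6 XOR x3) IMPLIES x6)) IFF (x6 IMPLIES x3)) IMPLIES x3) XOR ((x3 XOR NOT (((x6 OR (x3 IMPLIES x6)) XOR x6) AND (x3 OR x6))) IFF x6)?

Substituting x3=F, x6=F:
x6 XOR x3 = F XOR F = F
(x6 XOR x3) IFF x3 = F IFF F = T
x6 XOR x3 = F XOR F = F
(x6 XOR x3) IMPLIES x6 = F IMPLIES F = T
((x6 XOR x3) IFF x3) IMPLIES ((x6 XOR x3) IMPLIES x6) = T IMPLIES T = T
x6 IMPLIES x3 = F IMPLIES F = T
(((x6 XOR x3) IFF x3) IMPLIES ((x6 XOR x3) IMPLIES x6)) IFF (x6 IMPLIES x3) = T IFF T = T
((((x6 XOR x3) IFF x3) IMPLIES ((x6 XOR x3) IMPLIES x6)) IFF (x6 IMPLIES x3)) IMPLIES x3 = T IMPLIES F = F
x3 IMPLIES x6 = F IMPLIES F = T
x6 OR (x3 IMPLIES x6) = F OR T = T
(x6 OR (x3 IMPLIES x6)) XOR x6 = T XOR F = T
x3 OR x6 = F OR F = F
((x6 OR (x3 IMPLIES x6)) XOR x6) AND (x3 OR x6) = T AND F = F
NOT (((x6 OR (x3 IMPLIES x6)) XOR x6) AND (x3 OR x6)) = NOT F = T
x3 XOR NOT (((x6 OR (x3 IMPLIES x6)) XOR x6) AND (x3 OR x6)) = F XOR T = T
(x3 XOR NOT (((x6 OR (x3 IMPLIES x6)) XOR x6) AND (x3 OR x6))) IFF x6 = T IFF F = F
(((((x6 XOR x3) IFF x3) IMPLIES ((x6 XOR x3) IMPLIES x6)) IFF (x6 IMPLIES x3)) IMPLIES x3) XOR ((x3 XOR NOT (((x6 OR (x3 IMPLIES x6)) XOR x6) AND (x3 OR x6))) IFF x6) = F XOR F = F

F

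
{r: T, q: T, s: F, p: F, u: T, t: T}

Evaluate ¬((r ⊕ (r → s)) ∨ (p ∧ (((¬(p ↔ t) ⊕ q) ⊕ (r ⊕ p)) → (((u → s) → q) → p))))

Substituting r=T, q=T, s=F, p=F, u=T, t=T:
r → s = T → F = F
r ⊕ (r → s) = T ⊕ F = T
p ↔ t = F ↔ T = F
¬(p ↔ t) = ¬F = T
¬(p ↔ t) ⊕ q = T ⊕ T = F
r ⊕ p = T ⊕ F = T
(¬(p ↔ t) ⊕ q) ⊕ (r ⊕ p) = F ⊕ T = T
u → s = T → F = F
(u → s) → q = F → T = T
((u → s) → q) → p = T → F = F
((¬(p ↔ t) ⊕ q) ⊕ (r ⊕ p)) → (((u → s) → q) → p) = T → F = F
p ∧ (((¬(p ↔ t) ⊕ q) ⊕ (r ⊕ p)) → (((u → s) → q) → p)) = F ∧ F = F
(r ⊕ (r → s)) ∨ (p ∧ (((¬(p ↔ t) ⊕ q) ⊕ (r ⊕ p)) → (((u → s) → q) → p))) = T ∨ F = T
¬((r ⊕ (r → s)) ∨ (p ∧ (((¬(p ↔ t) ⊕ q) ⊕ (r ⊕ p)) → (((u → s) → q) → p)))) = ¬T = F

F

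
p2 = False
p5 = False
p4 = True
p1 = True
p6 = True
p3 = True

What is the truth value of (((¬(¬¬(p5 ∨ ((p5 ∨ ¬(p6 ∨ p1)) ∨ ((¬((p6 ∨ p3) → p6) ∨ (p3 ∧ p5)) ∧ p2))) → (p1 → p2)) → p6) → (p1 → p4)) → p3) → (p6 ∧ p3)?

True

p6 ∨ p1 = True ∨ True = True
¬(p6 ∨ p1) = ¬True = False
p5 ∨ ¬(p6 ∨ p1) = False ∨ False = False
p6 ∨ p3 = True ∨ True = True
(p6 ∨ p3) → p6 = True → True = True
¬((p6 ∨ p3) → p6) = ¬True = False
p3 ∧ p5 = True ∧ False = False
¬((p6 ∨ p3) → p6) ∨ (p3 ∧ p5) = False ∨ False = False
(¬((p6 ∨ p3) → p6) ∨ (p3 ∧ p5)) ∧ p2 = False ∧ False = False
(p5 ∨ ¬(p6 ∨ p1)) ∨ ((¬((p6 ∨ p3) → p6) ∨ (p3 ∧ p5)) ∧ p2) = False ∨ False = False
p5 ∨ ((p5 ∨ ¬(p6 ∨ p1)) ∨ ((¬((p6 ∨ p3) → p6) ∨ (p3 ∧ p5)) ∧ p2)) = False ∨ False = False
¬(p5 ∨ ((p5 ∨ ¬(p6 ∨ p1)) ∨ ((¬((p6 ∨ p3) → p6) ∨ (p3 ∧ p5)) ∧ p2))) = ¬False = True
¬¬(p5 ∨ ((p5 ∨ ¬(p6 ∨ p1)) ∨ ((¬((p6 ∨ p3) → p6) ∨ (p3 ∧ p5)) ∧ p2))) = ¬True = False
p1 → p2 = True → False = False
¬¬(p5 ∨ ((p5 ∨ ¬(p6 ∨ p1)) ∨ ((¬((p6 ∨ p3) → p6) ∨ (p3 ∧ p5)) ∧ p2))) → (p1 → p2) = False → False = True
¬(¬¬(p5 ∨ ((p5 ∨ ¬(p6 ∨ p1)) ∨ ((¬((p6 ∨ p3) → p6) ∨ (p3 ∧ p5)) ∧ p2))) → (p1 → p2)) = ¬True = False
¬(¬¬(p5 ∨ ((p5 ∨ ¬(p6 ∨ p1)) ∨ ((¬((p6 ∨ p3) → p6) ∨ (p3 ∧ p5)) ∧ p2))) → (p1 → p2)) → p6 = False → True = True
p1 → p4 = True → True = True
(¬(¬¬(p5 ∨ ((p5 ∨ ¬(p6 ∨ p1)) ∨ ((¬((p6 ∨ p3) → p6) ∨ (p3 ∧ p5)) ∧ p2))) → (p1 → p2)) → p6) → (p1 → p4) = True → True = True
((¬(¬¬(p5 ∨ ((p5 ∨ ¬(p6 ∨ p1)) ∨ ((¬((p6 ∨ p3) → p6) ∨ (p3 ∧ p5)) ∧ p2))) → (p1 → p2)) → p6) → (p1 → p4)) → p3 = True → True = True
p6 ∧ p3 = True ∧ True = True
(((¬(¬¬(p5 ∨ ((p5 ∨ ¬(p6 ∨ p1)) ∨ ((¬((p6 ∨ p3) → p6) ∨ (p3 ∧ p5)) ∧ p2))) → (p1 → p2)) → p6) → (p1 → p4)) → p3) → (p6 ∧ p3) = True → True = True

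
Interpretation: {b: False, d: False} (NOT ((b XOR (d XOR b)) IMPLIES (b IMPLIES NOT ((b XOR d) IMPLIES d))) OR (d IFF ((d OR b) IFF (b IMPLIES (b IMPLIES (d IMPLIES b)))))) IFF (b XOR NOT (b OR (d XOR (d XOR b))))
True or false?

Substituting b=False, d=False:
d XOR b = False XOR False = False
b XOR (d XOR b) = False XOR False = False
b XOR d = False XOR False = False
(b XOR d) IMPLIES d = False IMPLIES False = True
NOT ((b XOR d) IMPLIES d) = NOT True = False
b IMPLIES NOT ((b XOR d) IMPLIES d) = False IMPLIES False = True
(b XOR (d XOR b)) IMPLIES (b IMPLIES NOT ((b XOR d) IMPLIES d)) = False IMPLIES True = True
NOT ((b XOR (d XOR b)) IMPLIES (b IMPLIES NOT ((b XOR d) IMPLIES d))) = NOT True = False
d OR b = False OR False = False
d IMPLIES b = False IMPLIES False = True
b IMPLIES (d IMPLIES b) = False IMPLIES True = True
b IMPLIES (b IMPLIES (d IMPLIES b)) = False IMPLIES True = True
(d OR b) IFF (b IMPLIES (b IMPLIES (d IMPLIES b))) = False IFF True = False
d IFF ((d OR b) IFF (b IMPLIES (b IMPLIES (d IMPLIES b)))) = False IFF False = True
NOT ((b XOR (d XOR b)) IMPLIES (b IMPLIES NOT ((b XOR d) IMPLIES d))) OR (d IFF ((d OR b) IFF (b IMPLIES (b IMPLIES (d IMPLIES b))))) = False OR True = True
d XOR b = False XOR False = False
d XOR (d XOR b) = False XOR False = False
b OR (d XOR (d XOR b)) = False OR False = False
NOT (b OR (d XOR (d XOR b))) = NOT False = True
b XOR NOT (b OR (d XOR (d XOR b))) = False XOR True = True
(NOT ((b XOR (d XOR b)) IMPLIES (b IMPLIES NOT ((b XOR d) IMPLIES d))) OR (d IFF ((d OR b) IFF (b IMPLIES (b IMPLIES (d IMPLIES b)))))) IFF (b XOR NOT (b OR (d XOR (d XOR b)))) = True IFF True = True

True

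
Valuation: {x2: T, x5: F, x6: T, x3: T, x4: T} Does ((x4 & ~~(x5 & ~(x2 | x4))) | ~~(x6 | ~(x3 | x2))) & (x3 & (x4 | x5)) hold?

x2 | x4 = T | T = T
~(x2 | x4) = ~T = F
x5 & ~(x2 | x4) = F & F = F
~(x5 & ~(x2 | x4)) = ~F = T
~~(x5 & ~(x2 | x4)) = ~T = F
x4 & ~~(x5 & ~(x2 | x4)) = T & F = F
x3 | x2 = T | T = T
~(x3 | x2) = ~T = F
x6 | ~(x3 | x2) = T | F = T
~(x6 | ~(x3 | x2)) = ~T = F
~~(x6 | ~(x3 | x2)) = ~F = T
(x4 & ~~(x5 & ~(x2 | x4))) | ~~(x6 | ~(x3 | x2)) = F | T = T
x4 | x5 = T | F = T
x3 & (x4 | x5) = T & T = T
((x4 & ~~(x5 & ~(x2 | x4))) | ~~(x6 | ~(x3 | x2))) & (x3 & (x4 | x5)) = T & T = T

T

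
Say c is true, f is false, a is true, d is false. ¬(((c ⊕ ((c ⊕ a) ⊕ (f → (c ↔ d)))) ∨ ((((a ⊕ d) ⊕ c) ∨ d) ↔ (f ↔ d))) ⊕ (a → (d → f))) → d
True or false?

True

c ⊕ a = True ⊕ True = False
c ↔ d = True ↔ False = False
f → (c ↔ d) = False → False = True
(c ⊕ a) ⊕ (f → (c ↔ d)) = False ⊕ True = True
c ⊕ ((c ⊕ a) ⊕ (f → (c ↔ d))) = True ⊕ True = False
a ⊕ d = True ⊕ False = True
(a ⊕ d) ⊕ c = True ⊕ True = False
((a ⊕ d) ⊕ c) ∨ d = False ∨ False = False
f ↔ d = False ↔ False = True
(((a ⊕ d) ⊕ c) ∨ d) ↔ (f ↔ d) = False ↔ True = False
(c ⊕ ((c ⊕ a) ⊕ (f → (c ↔ d)))) ∨ ((((a ⊕ d) ⊕ c) ∨ d) ↔ (f ↔ d)) = False ∨ False = False
d → f = False → False = True
a → (d → f) = True → True = True
((c ⊕ ((c ⊕ a) ⊕ (f → (c ↔ d)))) ∨ ((((a ⊕ d) ⊕ c) ∨ d) ↔ (f ↔ d))) ⊕ (a → (d → f)) = False ⊕ True = True
¬(((c ⊕ ((c ⊕ a) ⊕ (f → (c ↔ d)))) ∨ ((((a ⊕ d) ⊕ c) ∨ d) ↔ (f ↔ d))) ⊕ (a → (d → f))) = ¬True = False
¬(((c ⊕ ((c ⊕ a) ⊕ (f → (c ↔ d)))) ∨ ((((a ⊕ d) ⊕ c) ∨ d) ↔ (f ↔ d))) ⊕ (a → (d → f))) → d = False → False = True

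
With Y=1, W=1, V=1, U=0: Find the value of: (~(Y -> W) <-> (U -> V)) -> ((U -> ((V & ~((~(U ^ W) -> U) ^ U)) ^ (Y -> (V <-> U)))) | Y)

1

Y -> W = 1 -> 1 = 1
~(Y -> W) = ~1 = 0
U -> V = 0 -> 1 = 1
~(Y -> W) <-> (U -> V) = 0 <-> 1 = 0
U ^ W = 0 ^ 1 = 1
~(U ^ W) = ~1 = 0
~(U ^ W) -> U = 0 -> 0 = 1
(~(U ^ W) -> U) ^ U = 1 ^ 0 = 1
~((~(U ^ W) -> U) ^ U) = ~1 = 0
V & ~((~(U ^ W) -> U) ^ U) = 1 & 0 = 0
V <-> U = 1 <-> 0 = 0
Y -> (V <-> U) = 1 -> 0 = 0
(V & ~((~(U ^ W) -> U) ^ U)) ^ (Y -> (V <-> U)) = 0 ^ 0 = 0
U -> ((V & ~((~(U ^ W) -> U) ^ U)) ^ (Y -> (V <-> U))) = 0 -> 0 = 1
(U -> ((V & ~((~(U ^ W) -> U) ^ U)) ^ (Y -> (V <-> U)))) | Y = 1 | 1 = 1
(~(Y -> W) <-> (U -> V)) -> ((U -> ((V & ~((~(U ^ W) -> U) ^ U)) ^ (Y -> (V <-> U)))) | Y) = 0 -> 1 = 1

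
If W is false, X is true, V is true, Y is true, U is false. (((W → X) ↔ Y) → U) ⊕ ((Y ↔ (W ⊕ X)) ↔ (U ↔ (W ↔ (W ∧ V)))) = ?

F

W → X = F → T = T
(W → X) ↔ Y = T ↔ T = T
((W → X) ↔ Y) → U = T → F = F
W ⊕ X = F ⊕ T = T
Y ↔ (W ⊕ X) = T ↔ T = T
W ∧ V = F ∧ T = F
W ↔ (W ∧ V) = F ↔ F = T
U ↔ (W ↔ (W ∧ V)) = F ↔ T = F
(Y ↔ (W ⊕ X)) ↔ (U ↔ (W ↔ (W ∧ V))) = T ↔ F = F
(((W → X) ↔ Y) → U) ⊕ ((Y ↔ (W ⊕ X)) ↔ (U ↔ (W ↔ (W ∧ V)))) = F ⊕ F = F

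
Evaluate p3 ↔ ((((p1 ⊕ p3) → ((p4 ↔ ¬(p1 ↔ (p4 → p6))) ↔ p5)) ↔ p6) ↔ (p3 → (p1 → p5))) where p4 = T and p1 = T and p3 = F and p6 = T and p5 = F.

p1 ⊕ p3 = T ⊕ F = T
p4 → p6 = T → T = T
p1 ↔ (p4 → p6) = T ↔ T = T
¬(p1 ↔ (p4 → p6)) = ¬T = F
p4 ↔ ¬(p1 ↔ (p4 → p6)) = T ↔ F = F
(p4 ↔ ¬(p1 ↔ (p4 → p6))) ↔ p5 = F ↔ F = T
(p1 ⊕ p3) → ((p4 ↔ ¬(p1 ↔ (p4 → p6))) ↔ p5) = T → T = T
((p1 ⊕ p3) → ((p4 ↔ ¬(p1 ↔ (p4 → p6))) ↔ p5)) ↔ p6 = T ↔ T = T
p1 → p5 = T → F = F
p3 → (p1 → p5) = F → F = T
(((p1 ⊕ p3) → ((p4 ↔ ¬(p1 ↔ (p4 → p6))) ↔ p5)) ↔ p6) ↔ (p3 → (p1 → p5)) = T ↔ T = T
p3 ↔ ((((p1 ⊕ p3) → ((p4 ↔ ¬(p1 ↔ (p4 → p6))) ↔ p5)) ↔ p6) ↔ (p3 → (p1 → p5))) = F ↔ T = F

F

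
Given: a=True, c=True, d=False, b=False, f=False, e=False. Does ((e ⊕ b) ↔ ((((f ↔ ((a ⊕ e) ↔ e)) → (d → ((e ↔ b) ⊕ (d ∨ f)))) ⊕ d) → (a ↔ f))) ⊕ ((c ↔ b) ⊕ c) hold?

Substituting a=True, c=True, d=False, b=False, f=False, e=False:
e ⊕ b = False ⊕ False = False
a ⊕ e = True ⊕ False = True
(a ⊕ e) ↔ e = True ↔ False = False
f ↔ ((a ⊕ e) ↔ e) = False ↔ False = True
e ↔ b = False ↔ False = True
d ∨ f = False ∨ False = False
(e ↔ b) ⊕ (d ∨ f) = True ⊕ False = True
d → ((e ↔ b) ⊕ (d ∨ f)) = False → True = True
(f ↔ ((a ⊕ e) ↔ e)) → (d → ((e ↔ b) ⊕ (d ∨ f))) = True → True = True
((f ↔ ((a ⊕ e) ↔ e)) → (d → ((e ↔ b) ⊕ (d ∨ f)))) ⊕ d = True ⊕ False = True
a ↔ f = True ↔ False = False
(((f ↔ ((a ⊕ e) ↔ e)) → (d → ((e ↔ b) ⊕ (d ∨ f)))) ⊕ d) → (a ↔ f) = True → False = False
(e ⊕ b) ↔ ((((f ↔ ((a ⊕ e) ↔ e)) → (d → ((e ↔ b) ⊕ (d ∨ f)))) ⊕ d) → (a ↔ f)) = False ↔ False = True
c ↔ b = True ↔ False = False
(c ↔ b) ⊕ c = False ⊕ True = True
((e ⊕ b) ↔ ((((f ↔ ((a ⊕ e) ↔ e)) → (d → ((e ↔ b) ⊕ (d ∨ f)))) ⊕ d) → (a ↔ f))) ⊕ ((c ↔ b) ⊕ c) = True ⊕ True = False

False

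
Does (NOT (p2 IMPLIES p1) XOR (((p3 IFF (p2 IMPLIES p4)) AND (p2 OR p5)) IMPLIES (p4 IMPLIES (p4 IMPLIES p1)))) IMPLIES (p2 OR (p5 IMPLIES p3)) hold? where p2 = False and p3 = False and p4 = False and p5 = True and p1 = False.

p2 IMPLIES p1 = False IMPLIES False = True
NOT (p2 IMPLIES p1) = NOT True = False
p2 IMPLIES p4 = False IMPLIES False = True
p3 IFF (p2 IMPLIES p4) = False IFF True = False
p2 OR p5 = False OR True = True
(p3 IFF (p2 IMPLIES p4)) AND (p2 OR p5) = False AND True = False
p4 IMPLIES p1 = False IMPLIES False = True
p4 IMPLIES (p4 IMPLIES p1) = False IMPLIES True = True
((p3 IFF (p2 IMPLIES p4)) AND (p2 OR p5)) IMPLIES (p4 IMPLIES (p4 IMPLIES p1)) = False IMPLIES True = True
NOT (p2 IMPLIES p1) XOR (((p3 IFF (p2 IMPLIES p4)) AND (p2 OR p5)) IMPLIES (p4 IMPLIES (p4 IMPLIES p1))) = False XOR True = True
p5 IMPLIES p3 = True IMPLIES False = False
p2 OR (p5 IMPLIES p3) = False OR False = False
(NOT (p2 IMPLIES p1) XOR (((p3 IFF (p2 IMPLIES p4)) AND (p2 OR p5)) IMPLIES (p4 IMPLIES (p4 IMPLIES p1)))) IMPLIES (p2 OR (p5 IMPLIES p3)) = True IMPLIES False = False

False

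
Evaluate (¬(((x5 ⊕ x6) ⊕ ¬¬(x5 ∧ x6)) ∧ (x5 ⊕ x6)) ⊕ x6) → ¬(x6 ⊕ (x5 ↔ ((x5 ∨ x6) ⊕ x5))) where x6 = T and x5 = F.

F

Substituting x6=T, x5=F:
x5 ⊕ x6 = F ⊕ T = T
x5 ∧ x6 = F ∧ T = F
¬(x5 ∧ x6) = ¬F = T
¬¬(x5 ∧ x6) = ¬T = F
(x5 ⊕ x6) ⊕ ¬¬(x5 ∧ x6) = T ⊕ F = T
x5 ⊕ x6 = F ⊕ T = T
((x5 ⊕ x6) ⊕ ¬¬(x5 ∧ x6)) ∧ (x5 ⊕ x6) = T ∧ T = T
¬(((x5 ⊕ x6) ⊕ ¬¬(x5 ∧ x6)) ∧ (x5 ⊕ x6)) = ¬T = F
¬(((x5 ⊕ x6) ⊕ ¬¬(x5 ∧ x6)) ∧ (x5 ⊕ x6)) ⊕ x6 = F ⊕ T = T
x5 ∨ x6 = F ∨ T = T
(x5 ∨ x6) ⊕ x5 = T ⊕ F = T
x5 ↔ ((x5 ∨ x6) ⊕ x5) = F ↔ T = F
x6 ⊕ (x5 ↔ ((x5 ∨ x6) ⊕ x5)) = T ⊕ F = T
¬(x6 ⊕ (x5 ↔ ((x5 ∨ x6) ⊕ x5))) = ¬T = F
(¬(((x5 ⊕ x6) ⊕ ¬¬(x5 ∧ x6)) ∧ (x5 ⊕ x6)) ⊕ x6) → ¬(x6 ⊕ (x5 ↔ ((x5 ∨ x6) ⊕ x5))) = T → F = F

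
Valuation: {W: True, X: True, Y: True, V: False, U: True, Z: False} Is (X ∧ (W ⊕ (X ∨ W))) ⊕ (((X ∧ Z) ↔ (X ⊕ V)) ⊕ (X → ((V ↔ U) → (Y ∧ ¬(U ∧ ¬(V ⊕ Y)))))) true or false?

True

Substituting W=True, X=True, Y=True, V=False, U=True, Z=False:
X ∨ W = True ∨ True = True
W ⊕ (X ∨ W) = True ⊕ True = False
X ∧ (W ⊕ (X ∨ W)) = True ∧ False = False
X ∧ Z = True ∧ False = False
X ⊕ V = True ⊕ False = True
(X ∧ Z) ↔ (X ⊕ V) = False ↔ True = False
V ↔ U = False ↔ True = False
V ⊕ Y = False ⊕ True = True
¬(V ⊕ Y) = ¬True = False
U ∧ ¬(V ⊕ Y) = True ∧ False = False
¬(U ∧ ¬(V ⊕ Y)) = ¬False = True
Y ∧ ¬(U ∧ ¬(V ⊕ Y)) = True ∧ True = True
(V ↔ U) → (Y ∧ ¬(U ∧ ¬(V ⊕ Y))) = False → True = True
X → ((V ↔ U) → (Y ∧ ¬(U ∧ ¬(V ⊕ Y)))) = True → True = True
((X ∧ Z) ↔ (X ⊕ V)) ⊕ (X → ((V ↔ U) → (Y ∧ ¬(U ∧ ¬(V ⊕ Y))))) = False ⊕ True = True
(X ∧ (W ⊕ (X ∨ W))) ⊕ (((X ∧ Z) ↔ (X ⊕ V)) ⊕ (X → ((V ↔ U) → (Y ∧ ¬(U ∧ ¬(V ⊕ Y)))))) = False ⊕ True = True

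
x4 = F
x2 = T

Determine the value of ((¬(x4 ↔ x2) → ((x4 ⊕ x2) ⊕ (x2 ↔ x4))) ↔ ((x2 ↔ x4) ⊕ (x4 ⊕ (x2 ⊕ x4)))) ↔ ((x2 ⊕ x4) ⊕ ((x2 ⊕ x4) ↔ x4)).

x4 ↔ x2 = F ↔ T = F
¬(x4 ↔ x2) = ¬F = T
x4 ⊕ x2 = F ⊕ T = T
x2 ↔ x4 = T ↔ F = F
(x4 ⊕ x2) ⊕ (x2 ↔ x4) = T ⊕ F = T
¬(x4 ↔ x2) → ((x4 ⊕ x2) ⊕ (x2 ↔ x4)) = T → T = T
x2 ↔ x4 = T ↔ F = F
x2 ⊕ x4 = T ⊕ F = T
x4 ⊕ (x2 ⊕ x4) = F ⊕ T = T
(x2 ↔ x4) ⊕ (x4 ⊕ (x2 ⊕ x4)) = F ⊕ T = T
(¬(x4 ↔ x2) → ((x4 ⊕ x2) ⊕ (x2 ↔ x4))) ↔ ((x2 ↔ x4) ⊕ (x4 ⊕ (x2 ⊕ x4))) = T ↔ T = T
x2 ⊕ x4 = T ⊕ F = T
x2 ⊕ x4 = T ⊕ F = T
(x2 ⊕ x4) ↔ x4 = T ↔ F = F
(x2 ⊕ x4) ⊕ ((x2 ⊕ x4) ↔ x4) = T ⊕ F = T
((¬(x4 ↔ x2) → ((x4 ⊕ x2) ⊕ (x2 ↔ x4))) ↔ ((x2 ↔ x4) ⊕ (x4 ⊕ (x2 ⊕ x4)))) ↔ ((x2 ⊕ x4) ⊕ ((x2 ⊕ x4) ↔ x4)) = T ↔ T = T

T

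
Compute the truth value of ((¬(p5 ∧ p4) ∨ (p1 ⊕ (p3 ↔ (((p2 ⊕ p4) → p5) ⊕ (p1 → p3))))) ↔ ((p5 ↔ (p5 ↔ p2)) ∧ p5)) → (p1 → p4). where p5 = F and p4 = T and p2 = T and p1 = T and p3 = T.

p5 ∧ p4 = F ∧ T = F
¬(p5 ∧ p4) = ¬F = T
p2 ⊕ p4 = T ⊕ T = F
(p2 ⊕ p4) → p5 = F → F = T
p1 → p3 = T → T = T
((p2 ⊕ p4) → p5) ⊕ (p1 → p3) = T ⊕ T = F
p3 ↔ (((p2 ⊕ p4) → p5) ⊕ (p1 → p3)) = T ↔ F = F
p1 ⊕ (p3 ↔ (((p2 ⊕ p4) → p5) ⊕ (p1 → p3))) = T ⊕ F = T
¬(p5 ∧ p4) ∨ (p1 ⊕ (p3 ↔ (((p2 ⊕ p4) → p5) ⊕ (p1 → p3)))) = T ∨ T = T
p5 ↔ p2 = F ↔ T = F
p5 ↔ (p5 ↔ p2) = F ↔ F = T
(p5 ↔ (p5 ↔ p2)) ∧ p5 = T ∧ F = F
(¬(p5 ∧ p4) ∨ (p1 ⊕ (p3 ↔ (((p2 ⊕ p4) → p5) ⊕ (p1 → p3))))) ↔ ((p5 ↔ (p5 ↔ p2)) ∧ p5) = T ↔ F = F
p1 → p4 = T → T = T
((¬(p5 ∧ p4) ∨ (p1 ⊕ (p3 ↔ (((p2 ⊕ p4) → p5) ⊕ (p1 → p3))))) ↔ ((p5 ↔ (p5 ↔ p2)) ∧ p5)) → (p1 → p4) = F → T = T

T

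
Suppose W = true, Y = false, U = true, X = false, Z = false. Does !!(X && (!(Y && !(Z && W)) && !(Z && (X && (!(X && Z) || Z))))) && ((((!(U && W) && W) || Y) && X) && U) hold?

Substituting W=true, Y=false, U=true, X=false, Z=false:
Z && W = false && true = false
!(Z && W) = !false = true
Y && !(Z && W) = false && true = false
!(Y && !(Z && W)) = !false = true
X && Z = false && false = false
!(X && Z) = !false = true
!(X && Z) || Z = true || false = true
X && (!(X && Z) || Z) = false && true = false
Z && (X && (!(X && Z) || Z)) = false && false = false
!(Z && (X && (!(X && Z) || Z))) = !false = true
!(Y && !(Z && W)) && !(Z && (X && (!(X && Z) || Z))) = true && true = true
X && (!(Y && !(Z && W)) && !(Z && (X && (!(X && Z) || Z)))) = false && true = false
!(X && (!(Y && !(Z && W)) && !(Z && (X && (!(X && Z) || Z))))) = !false = true
!!(X && (!(Y && !(Z && W)) && !(Z && (X && (!(X && Z) || Z))))) = !true = false
U && W = true && true = true
!(U && W) = !true = false
!(U && W) && W = false && true = false
(!(U && W) && W) || Y = false || false = false
((!(U && W) && W) || Y) && X = false && false = false
(((!(U && W) && W) || Y) && X) && U = false && true = false
!!(X && (!(Y && !(Z && W)) && !(Z && (X && (!(X && Z) || Z))))) && ((((!(U && W) && W) || Y) && X) && U) = false && false = false

false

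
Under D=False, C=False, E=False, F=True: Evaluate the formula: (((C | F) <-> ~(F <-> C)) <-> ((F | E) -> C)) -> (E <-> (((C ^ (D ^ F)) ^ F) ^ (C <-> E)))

True

C | F = False | True = True
F <-> C = True <-> False = False
~(F <-> C) = ~False = True
(C | F) <-> ~(F <-> C) = True <-> True = True
F | E = True | False = True
(F | E) -> C = True -> False = False
((C | F) <-> ~(F <-> C)) <-> ((F | E) -> C) = True <-> False = False
D ^ F = False ^ True = True
C ^ (D ^ F) = False ^ True = True
(C ^ (D ^ F)) ^ F = True ^ True = False
C <-> E = False <-> False = True
((C ^ (D ^ F)) ^ F) ^ (C <-> E) = False ^ True = True
E <-> (((C ^ (D ^ F)) ^ F) ^ (C <-> E)) = False <-> True = False
(((C | F) <-> ~(F <-> C)) <-> ((F | E) -> C)) -> (E <-> (((C ^ (D ^ F)) ^ F) ^ (C <-> E))) = False -> False = True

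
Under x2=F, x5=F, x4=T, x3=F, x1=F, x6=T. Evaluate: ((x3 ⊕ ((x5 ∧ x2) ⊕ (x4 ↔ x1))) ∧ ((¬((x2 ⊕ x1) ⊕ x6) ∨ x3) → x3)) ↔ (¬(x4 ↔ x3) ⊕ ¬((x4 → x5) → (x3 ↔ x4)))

F

x5 ∧ x2 = F ∧ F = F
x4 ↔ x1 = T ↔ F = F
(x5 ∧ x2) ⊕ (x4 ↔ x1) = F ⊕ F = F
x3 ⊕ ((x5 ∧ x2) ⊕ (x4 ↔ x1)) = F ⊕ F = F
x2 ⊕ x1 = F ⊕ F = F
(x2 ⊕ x1) ⊕ x6 = F ⊕ T = T
¬((x2 ⊕ x1) ⊕ x6) = ¬T = F
¬((x2 ⊕ x1) ⊕ x6) ∨ x3 = F ∨ F = F
(¬((x2 ⊕ x1) ⊕ x6) ∨ x3) → x3 = F → F = T
(x3 ⊕ ((x5 ∧ x2) ⊕ (x4 ↔ x1))) ∧ ((¬((x2 ⊕ x1) ⊕ x6) ∨ x3) → x3) = F ∧ T = F
x4 ↔ x3 = T ↔ F = F
¬(x4 ↔ x3) = ¬F = T
x4 → x5 = T → F = F
x3 ↔ x4 = F ↔ T = F
(x4 → x5) → (x3 ↔ x4) = F → F = T
¬((x4 → x5) → (x3 ↔ x4)) = ¬T = F
¬(x4 ↔ x3) ⊕ ¬((x4 → x5) → (x3 ↔ x4)) = T ⊕ F = T
((x3 ⊕ ((x5 ∧ x2) ⊕ (x4 ↔ x1))) ∧ ((¬((x2 ⊕ x1) ⊕ x6) ∨ x3) → x3)) ↔ (¬(x4 ↔ x3) ⊕ ¬((x4 → x5) → (x3 ↔ x4))) = F ↔ T = F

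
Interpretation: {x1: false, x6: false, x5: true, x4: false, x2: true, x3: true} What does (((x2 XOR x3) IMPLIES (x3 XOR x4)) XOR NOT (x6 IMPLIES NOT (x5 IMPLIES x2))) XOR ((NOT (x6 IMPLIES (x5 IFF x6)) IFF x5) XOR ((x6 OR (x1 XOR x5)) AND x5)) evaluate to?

false

Substituting x1=false, x6=false, x5=true, x4=false, x2=true, x3=true:
x2 XOR x3 = true XOR true = false
x3 XOR x4 = true XOR false = true
(x2 XOR x3) IMPLIES (x3 XOR x4) = false IMPLIES true = true
x5 IMPLIES x2 = true IMPLIES true = true
NOT (x5 IMPLIES x2) = NOT true = false
x6 IMPLIES NOT (x5 IMPLIES x2) = false IMPLIES false = true
NOT (x6 IMPLIES NOT (x5 IMPLIES x2)) = NOT true = false
((x2 XOR x3) IMPLIES (x3 XOR x4)) XOR NOT (x6 IMPLIES NOT (x5 IMPLIES x2)) = true XOR false = true
x5 IFF x6 = true IFF false = false
x6 IMPLIES (x5 IFF x6) = false IMPLIES false = true
NOT (x6 IMPLIES (x5 IFF x6)) = NOT true = false
NOT (x6 IMPLIES (x5 IFF x6)) IFF x5 = false IFF true = false
x1 XOR x5 = false XOR true = true
x6 OR (x1 XOR x5) = false OR true = true
(x6 OR (x1 XOR x5)) AND x5 = true AND true = true
(NOT (x6 IMPLIES (x5 IFF x6)) IFF x5) XOR ((x6 OR (x1 XOR x5)) AND x5) = false XOR true = true
(((x2 XOR x3) IMPLIES (x3 XOR x4)) XOR NOT (x6 IMPLIES NOT (x5 IMPLIES x2))) XOR ((NOT (x6 IMPLIES (x5 IFF x6)) IFF x5) XOR ((x6 OR (x1 XOR x5)) AND x5)) = true XOR true = false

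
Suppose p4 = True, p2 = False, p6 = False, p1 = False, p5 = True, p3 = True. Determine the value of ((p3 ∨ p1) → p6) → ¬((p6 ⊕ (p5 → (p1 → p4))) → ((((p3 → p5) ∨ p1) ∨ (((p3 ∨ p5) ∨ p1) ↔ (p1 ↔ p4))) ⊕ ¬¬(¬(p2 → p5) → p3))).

True

p3 ∨ p1 = True ∨ False = True
(p3 ∨ p1) → p6 = True → False = False
p1 → p4 = False → True = True
p5 → (p1 → p4) = True → True = True
p6 ⊕ (p5 → (p1 → p4)) = False ⊕ True = True
p3 → p5 = True → True = True
(p3 → p5) ∨ p1 = True ∨ False = True
p3 ∨ p5 = True ∨ True = True
(p3 ∨ p5) ∨ p1 = True ∨ False = True
p1 ↔ p4 = False ↔ True = False
((p3 ∨ p5) ∨ p1) ↔ (p1 ↔ p4) = True ↔ False = False
((p3 → p5) ∨ p1) ∨ (((p3 ∨ p5) ∨ p1) ↔ (p1 ↔ p4)) = True ∨ False = True
p2 → p5 = False → True = True
¬(p2 → p5) = ¬True = False
¬(p2 → p5) → p3 = False → True = True
¬(¬(p2 → p5) → p3) = ¬True = False
¬¬(¬(p2 → p5) → p3) = ¬False = True
(((p3 → p5) ∨ p1) ∨ (((p3 ∨ p5) ∨ p1) ↔ (p1 ↔ p4))) ⊕ ¬¬(¬(p2 → p5) → p3) = True ⊕ True = False
(p6 ⊕ (p5 → (p1 → p4))) → ((((p3 → p5) ∨ p1) ∨ (((p3 ∨ p5) ∨ p1) ↔ (p1 ↔ p4))) ⊕ ¬¬(¬(p2 → p5) → p3)) = True → False = False
¬((p6 ⊕ (p5 → (p1 → p4))) → ((((p3 → p5) ∨ p1) ∨ (((p3 ∨ p5) ∨ p1) ↔ (p1 ↔ p4))) ⊕ ¬¬(¬(p2 → p5) → p3))) = ¬False = True
((p3 ∨ p1) → p6) → ¬((p6 ⊕ (p5 → (p1 → p4))) → ((((p3 → p5) ∨ p1) ∨ (((p3 ∨ p5) ∨ p1) ↔ (p1 ↔ p4))) ⊕ ¬¬(¬(p2 → p5) → p3))) = False → True = True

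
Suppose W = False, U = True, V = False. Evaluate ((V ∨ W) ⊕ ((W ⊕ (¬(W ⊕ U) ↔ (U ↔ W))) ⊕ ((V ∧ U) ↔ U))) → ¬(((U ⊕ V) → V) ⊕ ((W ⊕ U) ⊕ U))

V ∨ W = False ∨ False = False
W ⊕ U = False ⊕ True = True
¬(W ⊕ U) = ¬True = False
U ↔ W = True ↔ False = False
¬(W ⊕ U) ↔ (U ↔ W) = False ↔ False = True
W ⊕ (¬(W ⊕ U) ↔ (U ↔ W)) = False ⊕ True = True
V ∧ U = False ∧ True = False
(V ∧ U) ↔ U = False ↔ True = False
(W ⊕ (¬(W ⊕ U) ↔ (U ↔ W))) ⊕ ((V ∧ U) ↔ U) = True ⊕ False = True
(V ∨ W) ⊕ ((W ⊕ (¬(W ⊕ U) ↔ (U ↔ W))) ⊕ ((V ∧ U) ↔ U)) = False ⊕ True = True
U ⊕ V = True ⊕ False = True
(U ⊕ V) → V = True → False = False
W ⊕ U = False ⊕ True = True
(W ⊕ U) ⊕ U = True ⊕ True = False
((U ⊕ V) → V) ⊕ ((W ⊕ U) ⊕ U) = False ⊕ False = False
¬(((U ⊕ V) → V) ⊕ ((W ⊕ U) ⊕ U)) = ¬False = True
((V ∨ W) ⊕ ((W ⊕ (¬(W ⊕ U) ↔ (U ↔ W))) ⊕ ((V ∧ U) ↔ U))) → ¬(((U ⊕ V) → V) ⊕ ((W ⊕ U) ⊕ U)) = True → True = True

True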